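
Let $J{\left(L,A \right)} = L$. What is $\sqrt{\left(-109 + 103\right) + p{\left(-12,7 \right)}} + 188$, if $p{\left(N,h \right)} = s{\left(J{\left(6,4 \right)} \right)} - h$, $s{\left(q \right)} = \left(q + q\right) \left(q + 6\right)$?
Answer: $188 + \sqrt{131} \approx 199.45$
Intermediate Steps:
$s{\left(q \right)} = 2 q \left(6 + q\right)$
$p{\left(N,h \right)} = 144 - h$ ($p{\left(N,h \right)} = 2 \cdot 6 \left(6 + 6\right) - h = 2 \cdot 6 \cdot 12 - h = 144 - h$)
$\sqrt{\left(-109 + 103\right) + p{\left(-12,7 \right)}} + 188 = \sqrt{\left(-109 + 103\right) + \left(144 - 7\right)} + 188 = \sqrt{-6 + \left(144 - 7\right)} + 188 = \sqrt{-6 + 137} + 188 = \sqrt{131} + 188 = 188 + \sqrt{131}$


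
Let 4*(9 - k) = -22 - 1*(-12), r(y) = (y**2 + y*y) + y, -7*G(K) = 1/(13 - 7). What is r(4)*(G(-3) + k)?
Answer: 2892/7 ≈ 413.14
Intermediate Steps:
G(K) = -1/42 (G(K) = -1/(7*(13 - 7)) = -1/7/6 = -1/7*1/6 = -1/42)
r(y) = y + 2*y**2 (r(y) = (y**2 + y**2) + y = 2*y**2 + y = y + 2*y**2)
k = 23/2 (k = 9 - (-22 - 1*(-12))/4 = 9 - (-22 + 12)/4 = 9 - 1/4*(-10) = 9 + 5/2 = 23/2 ≈ 11.500)
r(4)*(G(-3) + k) = (4*(1 + 2*4))*(-1/42 + 23/2) = (4*(1 + 8))*(241/21) = (4*9)*(241/21) = 36*(241/21) = 2892/7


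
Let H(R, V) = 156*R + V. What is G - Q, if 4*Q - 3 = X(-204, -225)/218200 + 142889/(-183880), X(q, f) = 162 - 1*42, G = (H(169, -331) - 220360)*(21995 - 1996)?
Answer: -3118607102066869029/802452320 ≈ -3.8863e+9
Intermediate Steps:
H(R, V) = V + 156*R
G = -3886345673 (G = ((-331 + 156*169) - 220360)*(21995 - 1996) = ((-331 + 26364) - 220360)*19999 = (26033 - 220360)*19999 = -194327*19999 = -3886345673)
X(q, f) = 120 (X(q, f) = 162 - 42 = 120)
Q = 446057669/802452320 (Q = ¾ + (120/218200 + 142889/(-183880))/4 = ¾ + (120*(1/218200) + 142889*(-1/183880))/4 = ¾ + (3/5455 - 142889/183880)/4 = ¾ + (¼)*(-155781571/200613080) = ¾ - 155781571/802452320 = 446057669/802452320 ≈ 0.55587)
G - Q = -3886345673 - 1*446057669/802452320 = -3886345673 - 446057669/802452320 = -3118607102066869029/802452320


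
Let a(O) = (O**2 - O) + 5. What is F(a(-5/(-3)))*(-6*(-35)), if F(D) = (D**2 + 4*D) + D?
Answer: 385000/27 ≈ 14259.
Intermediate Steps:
a(O) = 5 + O**2 - O
F(D) = D**2 + 5*D
F(a(-5/(-3)))*(-6*(-35)) = ((5 + (-5/(-3))**2 - (-5)/(-3))*(5 + (5 + (-5/(-3))**2 - (-5)/(-3))))*(-6*(-35)) = ((5 + (-5*(-1/3))**2 - (-5)*(-1)/3)*(5 + (5 + (-5*(-1/3))**2 - (-5)*(-1)/3)))*210 = ((5 + (5/3)**2 - 1*5/3)*(5 + (5 + (5/3)**2 - 1*5/3)))*210 = ((5 + 25/9 - 5/3)*(5 + (5 + 25/9 - 5/3)))*210 = (55*(5 + 55/9)/9)*210 = ((55/9)*(100/9))*210 = (5500/81)*210 = 385000/27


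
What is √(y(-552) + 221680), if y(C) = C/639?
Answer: 2*√2514340182/213 ≈ 470.83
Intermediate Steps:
y(C) = C/639 (y(C) = C*(1/639) = C/639)
√(y(-552) + 221680) = √((1/639)*(-552) + 221680) = √(-184/213 + 221680) = √(47217656/213) = 2*√2514340182/213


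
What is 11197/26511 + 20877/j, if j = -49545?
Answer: 142802/145943055 ≈ 0.00097848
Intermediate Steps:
11197/26511 + 20877/j = 11197/26511 + 20877/(-49545) = 11197*(1/26511) + 20877*(-1/49545) = 11197/26511 - 6959/16515 = 142802/145943055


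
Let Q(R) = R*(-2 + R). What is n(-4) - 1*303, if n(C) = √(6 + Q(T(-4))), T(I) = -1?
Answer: -300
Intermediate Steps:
n(C) = 3 (n(C) = √(6 - (-2 - 1)) = √(6 - 1*(-3)) = √(6 + 3) = √9 = 3)
n(-4) - 1*303 = 3 - 1*303 = 3 - 303 = -300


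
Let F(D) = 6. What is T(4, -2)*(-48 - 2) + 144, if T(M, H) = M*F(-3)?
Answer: -1056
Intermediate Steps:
T(M, H) = 6*M (T(M, H) = M*6 = 6*M)
T(4, -2)*(-48 - 2) + 144 = (6*4)*(-48 - 2) + 144 = 24*(-50) + 144 = -1200 + 144 = -1056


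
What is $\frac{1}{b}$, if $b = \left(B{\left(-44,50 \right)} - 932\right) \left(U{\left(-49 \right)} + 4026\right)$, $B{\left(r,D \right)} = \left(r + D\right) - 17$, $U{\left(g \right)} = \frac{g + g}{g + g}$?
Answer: $- \frac{1}{3797461} \approx -2.6333 \cdot 10^{-7}$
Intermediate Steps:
$U{\left(g \right)} = 1$ ($U{\left(g \right)} = \frac{2 g}{2 g} = 2 g \frac{1}{2 g} = 1$)
$B{\left(r,D \right)} = -17 + D + r$ ($B{\left(r,D \right)} = \left(D + r\right) - 17 = -17 + D + r$)
$b = -3797461$ ($b = \left(\left(-17 + 50 - 44\right) - 932\right) \left(1 + 4026\right) = \left(-11 - 932\right) 4027 = \left(-943\right) 4027 = -3797461$)
$\frac{1}{b} = \frac{1}{-3797461} = - \frac{1}{3797461}$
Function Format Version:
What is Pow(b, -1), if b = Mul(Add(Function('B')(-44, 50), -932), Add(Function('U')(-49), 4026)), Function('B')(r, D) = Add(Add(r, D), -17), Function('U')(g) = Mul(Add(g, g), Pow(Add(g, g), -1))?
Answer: Rational(-1, 3797461) ≈ -2.6333e-7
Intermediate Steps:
Function('U')(g) = 1 (Function('U')(g) = Mul(Mul(2, g), Pow(Mul(2, g), -1)) = Mul(Mul(2, g), Mul(Rational(1, 2), Pow(g, -1))) = 1)
Function('B')(r, D) = Add(-17, D, r) (Function('B')(r, D) = Add(Add(D, r), -17) = Add(-17, D, r))
b = -3797461 (b = Mul(Add(Add(-17, 50, -44), -932), Add(1, 4026)) = Mul(Add(-11, -932), 4027) = Mul(-943, 4027) = -3797461)
Pow(b, -1) = Pow(-3797461, -1) = Rational(-1, 3797461)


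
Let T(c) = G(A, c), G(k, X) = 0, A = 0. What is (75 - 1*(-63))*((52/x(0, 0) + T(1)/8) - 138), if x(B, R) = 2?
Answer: -15456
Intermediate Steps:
T(c) = 0
(75 - 1*(-63))*((52/x(0, 0) + T(1)/8) - 138) = (75 - 1*(-63))*((52/2 + 0/8) - 138) = (75 + 63)*((52*(1/2) + 0*(1/8)) - 138) = 138*((26 + 0) - 138) = 138*(26 - 138) = 138*(-112) = -15456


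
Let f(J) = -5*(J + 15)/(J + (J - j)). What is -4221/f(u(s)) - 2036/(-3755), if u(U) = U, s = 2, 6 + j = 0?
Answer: 31734322/63835 ≈ 497.13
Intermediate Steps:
j = -6 (j = -6 + 0 = -6)
f(J) = -5*(15 + J)/(6 + 2*J) (f(J) = -5*(J + 15)/(J + (J - 1*(-6))) = -5*(15 + J)/(J + (J + 6)) = -5*(15 + J)/(J + (6 + J)) = -5*(15 + J)/(6 + 2*J))
-4221/f(u(s)) - 2036/(-3755) = -4221*2*(3 + 2)/(5*(-15 - 1*2)) - 2036/(-3755) = -4221*2/(-15 - 2) - 2036*(-1/3755) = -4221/((5/2)*(1/5)*(-17)) + 2036/3755 = -4221/(-17/2) + 2036/3755 = -4221*(-2/17) + 2036/3755 = 8442/17 + 2036/3755 = 31734322/63835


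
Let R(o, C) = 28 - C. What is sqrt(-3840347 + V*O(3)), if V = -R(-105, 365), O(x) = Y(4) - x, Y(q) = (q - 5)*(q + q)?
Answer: I*sqrt(3844054) ≈ 1960.6*I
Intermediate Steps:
Y(q) = 2*q*(-5 + q) (Y(q) = (-5 + q)*(2*q) = 2*q*(-5 + q))
O(x) = -8 - x (O(x) = 2*4*(-5 + 4) - x = 2*4*(-1) - x = -8 - x)
V = 337 (V = -(28 - 1*365) = -(28 - 365) = -1*(-337) = 337)
sqrt(-3840347 + V*O(3)) = sqrt(-3840347 + 337*(-8 - 1*3)) = sqrt(-3840347 + 337*(-8 - 3)) = sqrt(-3840347 + 337*(-11)) = sqrt(-3840347 - 3707) = sqrt(-3844054) = I*sqrt(3844054)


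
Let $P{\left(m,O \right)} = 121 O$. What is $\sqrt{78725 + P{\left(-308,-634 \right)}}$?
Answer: $\sqrt{2011} \approx 44.844$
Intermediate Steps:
$\sqrt{78725 + P{\left(-308,-634 \right)}} = \sqrt{78725 + 121 \left(-634\right)} = \sqrt{78725 - 76714} = \sqrt{2011}$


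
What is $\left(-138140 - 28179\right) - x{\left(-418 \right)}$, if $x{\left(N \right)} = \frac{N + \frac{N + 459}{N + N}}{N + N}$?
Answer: $- \frac{116240033313}{698896} \approx -1.6632 \cdot 10^{5}$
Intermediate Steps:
$x{\left(N \right)} = \frac{N + \frac{459 + N}{2 N}}{2 N}$
$\left(-138140 - 28179\right) - x{\left(-418 \right)} = \left(-138140 - 28179\right) - \frac{459 - 418 + 2 \left(-418\right)^{2}}{4 \cdot 174724} = \left(-138140 - 28179\right) - \frac{1}{4} \cdot \frac{1}{174724} \left(459 - 418 + 2 \cdot 174724\right) = -166319 - \frac{1}{4} \cdot \frac{1}{174724} \left(459 - 418 + 349448\right) = -166319 - \frac{1}{4} \cdot \frac{1}{174724} \cdot 349489 = -166319 - \frac{349489}{698896} = - \frac{116240033313}{698896}$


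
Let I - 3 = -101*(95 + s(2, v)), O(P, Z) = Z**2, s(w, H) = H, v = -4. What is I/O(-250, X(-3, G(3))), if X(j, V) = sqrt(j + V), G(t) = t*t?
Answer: -4594/3 ≈ -1531.3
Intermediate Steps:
G(t) = t**2
X(j, V) = sqrt(V + j)
I = -9188 (I = 3 - 101*(95 - 4) = 3 - 101*91 = 3 - 9191 = -9188)
I/O(-250, X(-3, G(3))) = -9188/(3**2 - 3) = -9188/(9 - 3) = -9188/((sqrt(6))**2) = -9188/6 = -9188*1/6 = -4594/3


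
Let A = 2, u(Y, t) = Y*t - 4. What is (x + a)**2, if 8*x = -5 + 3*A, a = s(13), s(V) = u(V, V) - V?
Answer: 1481089/64 ≈ 23142.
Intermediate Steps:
u(Y, t) = -4 + Y*t
s(V) = -4 + V**2 - V (s(V) = (-4 + V*V) - V = (-4 + V**2) - V = -4 + V**2 - V)
a = 152 (a = -4 + 13**2 - 1*13 = -4 + 169 - 13 = 152)
x = 1/8 (x = (-5 + 3*2)/8 = (-5 + 6)/8 = (1/8)*1 = 1/8 ≈ 0.12500)
(x + a)**2 = (1/8 + 152)**2 = (1217/8)**2 = 1481089/64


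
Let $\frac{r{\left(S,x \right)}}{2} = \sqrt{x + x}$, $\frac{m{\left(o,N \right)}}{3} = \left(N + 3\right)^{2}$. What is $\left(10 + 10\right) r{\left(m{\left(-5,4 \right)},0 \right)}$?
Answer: $0$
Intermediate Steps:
$m{\left(o,N \right)} = 3 \left(3 + N\right)^{2}$ ($m{\left(o,N \right)} = 3 \left(N + 3\right)^{2} = 3 \left(3 + N\right)^{2}$)
$r{\left(S,x \right)} = 2 \sqrt{2} \sqrt{x}$ ($r{\left(S,x \right)} = 2 \sqrt{x + x} = 2 \sqrt{2 x} = 2 \sqrt{2} \sqrt{x}$)
$\left(10 + 10\right) r{\left(m{\left(-5,4 \right)},0 \right)} = \left(10 + 10\right) 2 \sqrt{2} \sqrt{0} = 20 \cdot 2 \sqrt{2} \cdot 0 = 20 \cdot 0 = 0$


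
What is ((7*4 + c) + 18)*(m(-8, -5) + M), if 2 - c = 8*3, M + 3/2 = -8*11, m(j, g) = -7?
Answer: -2316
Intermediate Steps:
M = -179/2 (M = -3/2 - 8*11 = -3/2 - 88 = -179/2 ≈ -89.500)
c = -22 (c = 2 - 8*3 = 2 - 1*24 = 2 - 24 = -22)
((7*4 + c) + 18)*(m(-8, -5) + M) = ((7*4 - 22) + 18)*(-7 - 179/2) = ((28 - 22) + 18)*(-193/2) = (6 + 18)*(-193/2) = 24*(-193/2) = -2316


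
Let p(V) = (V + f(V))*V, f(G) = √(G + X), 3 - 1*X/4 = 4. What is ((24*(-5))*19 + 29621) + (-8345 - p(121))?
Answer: 4355 - 363*√13 ≈ 3046.2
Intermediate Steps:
X = -4 (X = 12 - 4*4 = 12 - 16 = -4)
f(G) = √(-4 + G) (f(G) = √(G - 4) = √(-4 + G))
p(V) = V*(V + √(-4 + V)) (p(V) = (V + √(-4 + V))*V = V*(V + √(-4 + V)))
((24*(-5))*19 + 29621) + (-8345 - p(121)) = ((24*(-5))*19 + 29621) + (-8345 - 121*(121 + √(-4 + 121))) = (-120*19 + 29621) + (-8345 - 121*(121 + √117)) = (-2280 + 29621) + (-8345 - 121*(121 + 3*√13)) = 27341 + (-8345 - (14641 + 363*√13)) = 27341 + (-8345 + (-14641 - 363*√13)) = 27341 + (-22986 - 363*√13) = 4355 - 363*√13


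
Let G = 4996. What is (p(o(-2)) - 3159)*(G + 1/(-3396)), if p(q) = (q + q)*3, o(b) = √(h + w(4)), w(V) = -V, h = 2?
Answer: -17865634995/1132 + 16966415*I*√2/566 ≈ -1.5782e+7 + 42392.0*I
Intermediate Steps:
o(b) = I*√2 (o(b) = √(2 - 1*4) = √(2 - 4) = √(-2) = I*√2)
p(q) = 6*q (p(q) = (2*q)*3 = 6*q)
(p(o(-2)) - 3159)*(G + 1/(-3396)) = (6*(I*√2) - 3159)*(4996 + 1/(-3396)) = (6*I*√2 - 3159)*(4996 - 1/3396) = (-3159 + 6*I*√2)*(16966415/3396) = -17865634995/1132 + 16966415*I*√2/566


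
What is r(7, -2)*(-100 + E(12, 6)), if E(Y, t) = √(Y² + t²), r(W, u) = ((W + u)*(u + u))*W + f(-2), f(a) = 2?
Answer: 13800 - 828*√5 ≈ 11949.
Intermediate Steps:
r(W, u) = 2 + 2*W*u*(W + u) (r(W, u) = ((W + u)*(u + u))*W + 2 = ((W + u)*(2*u))*W + 2 = (2*u*(W + u))*W + 2 = 2*W*u*(W + u) + 2 = 2 + 2*W*u*(W + u))
r(7, -2)*(-100 + E(12, 6)) = (2 + 2*7*(-2)² + 2*(-2)*7²)*(-100 + √(12² + 6²)) = (2 + 2*7*4 + 2*(-2)*49)*(-100 + √(144 + 36)) = (2 + 56 - 196)*(-100 + √180) = -138*(-100 + 6*√5) = 13800 - 828*√5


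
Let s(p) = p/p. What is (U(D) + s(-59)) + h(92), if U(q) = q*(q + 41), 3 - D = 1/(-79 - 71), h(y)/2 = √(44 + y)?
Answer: 2999551/22500 + 4*√34 ≈ 156.64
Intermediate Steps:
s(p) = 1
h(y) = 2*√(44 + y)
D = 451/150 (D = 3 - 1/(-79 - 71) = 3 - 1/(-150) = 3 - 1*(-1/150) = 3 + 1/150 = 451/150 ≈ 3.0067)
U(q) = q*(41 + q)
(U(D) + s(-59)) + h(92) = (451*(41 + 451/150)/150 + 1) + 2*√(44 + 92) = ((451/150)*(6601/150) + 1) + 2*√136 = (2977051/22500 + 1) + 2*(2*√34) = 2999551/22500 + 4*√34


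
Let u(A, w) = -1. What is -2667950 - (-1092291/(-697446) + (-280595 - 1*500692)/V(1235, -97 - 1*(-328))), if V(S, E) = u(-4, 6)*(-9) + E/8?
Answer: -62160961877473/23480682 ≈ -2.6473e+6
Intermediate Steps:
V(S, E) = 9 + E/8 (V(S, E) = -1*(-9) + E/8 = 9 + E*(1/8) = 9 + E/8)
-2667950 - (-1092291/(-697446) + (-280595 - 1*500692)/V(1235, -97 - 1*(-328))) = -2667950 - (-1092291/(-697446) + (-280595 - 1*500692)/(9 + (-97 - 1*(-328))/8)) = -2667950 - (-1092291*(-1/697446) + (-280595 - 500692)/(9 + (-97 + 328)/8)) = -2667950 - (364097/232482 - 781287/(9 + (1/8)*231)) = -2667950 - (364097/232482 - 781287/(9 + 231/8)) = -2667950 - (364097/232482 - 781287/303/8) = -2667950 - (364097/232482 - 781287*8/303) = -2667950 - (364097/232482 - 2083432/101) = -2667950 - 1*(-484323664427/23480682) = -2667950 + 484323664427/23480682 = -62160961877473/23480682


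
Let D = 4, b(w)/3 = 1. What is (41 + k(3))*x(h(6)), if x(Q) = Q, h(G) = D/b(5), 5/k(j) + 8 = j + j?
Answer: 154/3 ≈ 51.333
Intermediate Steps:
b(w) = 3 (b(w) = 3*1 = 3)
k(j) = 5/(-8 + 2*j) (k(j) = 5/(-8 + (j + j)) = 5/(-8 + 2*j))
h(G) = 4/3
(41 + k(3))*x(h(6)) = (41 + 5/(2*(-4 + 3)))*(4/3) = (41 + (5/2)/(-1))*(4/3) = (41 + (5/2)*(-1))*(4/3) = (41 - 5/2)*(4/3) = (77/2)*(4/3) = 154/3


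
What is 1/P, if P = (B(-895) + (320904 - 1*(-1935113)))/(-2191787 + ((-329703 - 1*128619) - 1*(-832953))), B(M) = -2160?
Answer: -1817156/2253857 ≈ -0.80624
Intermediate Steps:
P = -2253857/1817156 (P = (-2160 + (320904 - 1*(-1935113)))/(-2191787 + ((-329703 - 1*128619) - 1*(-832953))) = (-2160 + (320904 + 1935113))/(-2191787 + ((-329703 - 128619) + 832953)) = (-2160 + 2256017)/(-2191787 + (-458322 + 832953)) = 2253857/(-2191787 + 374631) = 2253857/(-1817156) = 2253857*(-1/1817156) = -2253857/1817156 ≈ -1.2403)
1/P = 1/(-2253857/1817156) = -1817156/2253857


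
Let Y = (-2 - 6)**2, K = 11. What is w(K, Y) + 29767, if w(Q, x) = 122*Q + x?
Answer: 31173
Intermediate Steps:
Y = 64 (Y = (-8)**2 = 64)
w(Q, x) = x + 122*Q
w(K, Y) + 29767 = (64 + 122*11) + 29767 = (64 + 1342) + 29767 = 1406 + 29767 = 31173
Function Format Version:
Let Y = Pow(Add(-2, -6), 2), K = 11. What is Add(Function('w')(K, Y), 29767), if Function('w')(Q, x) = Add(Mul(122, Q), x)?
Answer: 31173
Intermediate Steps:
Y = 64 (Y = Pow(-8, 2) = 64)
Function('w')(Q, x) = Add(x, Mul(122, Q))
Add(Function('w')(K, Y), 29767) = Add(Add(64, Mul(122, 11)), 29767) = Add(Add(64, 1342), 29767) = Add(1406, 29767) = 31173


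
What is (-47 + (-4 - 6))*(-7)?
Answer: 399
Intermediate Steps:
(-47 + (-4 - 6))*(-7) = (-47 - 10)*(-7) = -57*(-7) = 399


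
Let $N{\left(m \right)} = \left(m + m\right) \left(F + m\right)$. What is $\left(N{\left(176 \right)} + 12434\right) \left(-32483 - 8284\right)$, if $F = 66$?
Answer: $-3979593006$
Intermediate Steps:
$N{\left(m \right)} = 2 m \left(66 + m\right)$ ($N{\left(m \right)} = \left(m + m\right) \left(66 + m\right) = 2 m \left(66 + m\right)$)
$\left(N{\left(176 \right)} + 12434\right) \left(-32483 - 8284\right) = \left(2 \cdot 176 \left(66 + 176\right) + 12434\right) \left(-32483 - 8284\right) = \left(2 \cdot 176 \cdot 242 + 12434\right) \left(-40767\right) = \left(85184 + 12434\right) \left(-40767\right) = 97618 \left(-40767\right) = -3979593006$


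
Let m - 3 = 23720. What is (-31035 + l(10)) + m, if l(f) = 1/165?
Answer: -1206479/165 ≈ -7312.0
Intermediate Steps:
m = 23723 (m = 3 + 23720 = 23723)
l(f) = 1/165
(-31035 + l(10)) + m = (-31035 + 1/165) + 23723 = -5120774/165 + 23723 = -1206479/165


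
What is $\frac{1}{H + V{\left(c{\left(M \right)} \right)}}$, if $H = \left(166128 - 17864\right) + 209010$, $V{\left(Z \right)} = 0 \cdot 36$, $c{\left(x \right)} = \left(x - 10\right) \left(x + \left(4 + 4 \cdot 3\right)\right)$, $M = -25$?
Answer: $\frac{1}{357274} \approx 2.799 \cdot 10^{-6}$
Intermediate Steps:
$c{\left(x \right)} = \left(-10 + x\right) \left(16 + x\right)$ ($c{\left(x \right)} = \left(-10 + x\right) \left(x + \left(4 + 12\right)\right) = \left(-10 + x\right) \left(x + 16\right) = \left(-10 + x\right) \left(16 + x\right)$)
$V{\left(Z \right)} = 0$
$H = 357274$ ($H = 148264 + 209010 = 357274$)
$\frac{1}{H + V{\left(c{\left(M \right)} \right)}} = \frac{1}{357274 + 0} = \frac{1}{357274}$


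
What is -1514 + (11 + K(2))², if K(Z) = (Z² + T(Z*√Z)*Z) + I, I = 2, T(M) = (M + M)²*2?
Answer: 19511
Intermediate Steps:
T(M) = 8*M² (T(M) = (2*M)²*2 = (4*M²)*2 = 8*M²)
K(Z) = 2 + Z² + 8*Z⁴ (K(Z) = (Z² + (8*(Z*√Z)²)*Z) + 2 = (Z² + (8*(Z^(3/2))²)*Z) + 2 = (Z² + (8*Z³)*Z) + 2 = (Z² + 8*Z⁴) + 2 = 2 + Z² + 8*Z⁴)
-1514 + (11 + K(2))² = -1514 + (11 + (2 + 2² + 8*2⁴))² = -1514 + (11 + (2 + 4 + 8*16))² = -1514 + (11 + (2 + 4 + 128))² = -1514 + (11 + 134)² = -1514 + 145² = -1514 + 21025 = 19511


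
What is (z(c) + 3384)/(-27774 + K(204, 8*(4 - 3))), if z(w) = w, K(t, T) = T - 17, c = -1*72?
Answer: -368/3087 ≈ -0.11921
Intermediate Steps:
c = -72
K(t, T) = -17 + T
(z(c) + 3384)/(-27774 + K(204, 8*(4 - 3))) = (-72 + 3384)/(-27774 + (-17 + 8*(4 - 3))) = 3312/(-27774 + (-17 + 8*1)) = 3312/(-27774 + (-17 + 8)) = 3312/(-27774 - 9) = 3312/(-27783) = 3312*(-1/27783) = -368/3087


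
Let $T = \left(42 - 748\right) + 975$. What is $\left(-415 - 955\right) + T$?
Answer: $-1101$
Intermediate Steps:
$T = 269$ ($T = -706 + 975 = 269$)
$\left(-415 - 955\right) + T = \left(-415 - 955\right) + 269 = -1370 + 269 = -1101$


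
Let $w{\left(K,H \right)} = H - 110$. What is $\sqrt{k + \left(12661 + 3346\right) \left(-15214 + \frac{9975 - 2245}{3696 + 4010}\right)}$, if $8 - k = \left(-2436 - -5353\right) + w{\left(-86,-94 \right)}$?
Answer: $\frac{2 i \sqrt{903790084123178}}{3853} \approx 15605.0 i$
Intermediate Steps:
$w{\left(K,H \right)} = -110 + H$
$k = -2705$ ($k = 8 - \left(\left(-2436 - -5353\right) - 204\right) = 8 - \left(\left(-2436 + 5353\right) - 204\right) = 8 - \left(2917 - 204\right) = 8 - 2713 = -2705$)
$\sqrt{k + \left(12661 + 3346\right) \left(-15214 + \frac{9975 - 2245}{3696 + 4010}\right)} = \sqrt{-2705 + \left(12661 + 3346\right) \left(-15214 + \frac{9975 - 2245}{3696 + 4010}\right)} = \sqrt{-2705 + 16007 \left(-15214 + \frac{7730}{7706}\right)} = \sqrt{-2705 + 16007 \left(-15214 + 7730 \cdot \frac{1}{7706}\right)} = \sqrt{-2705 + 16007 \left(-15214 + \frac{3865}{3853}\right)} = \sqrt{-2705 + 16007 \left(- \frac{58615677}{3853}\right)} = \sqrt{-2705 - \frac{938261141739}{3853}} = \sqrt{- \frac{938271564104}{3853}} = \frac{2 i \sqrt{903790084123178}}{3853}$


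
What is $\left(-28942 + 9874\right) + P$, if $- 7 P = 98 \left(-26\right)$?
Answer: $-18704$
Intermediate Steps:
$P = 364$ ($P = - \frac{98 \left(-26\right)}{7} = \left(- \frac{1}{7}\right) \left(-2548\right) = 364$)
$\left(-28942 + 9874\right) + P = \left(-28942 + 9874\right) + 364 = -19068 + 364 = -18704$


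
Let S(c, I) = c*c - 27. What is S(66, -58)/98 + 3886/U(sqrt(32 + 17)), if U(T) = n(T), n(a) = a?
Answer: 58733/98 ≈ 599.32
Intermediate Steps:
U(T) = T
S(c, I) = -27 + c**2 (S(c, I) = c**2 - 27 = -27 + c**2)
S(66, -58)/98 + 3886/U(sqrt(32 + 17)) = (-27 + 66**2)/98 + 3886/(sqrt(32 + 17)) = (-27 + 4356)*(1/98) + 3886/(sqrt(49)) = 4329*(1/98) + 3886/7 = 4329/98 + 3886*(1/7) = 4329/98 + 3886/7 = 58733/98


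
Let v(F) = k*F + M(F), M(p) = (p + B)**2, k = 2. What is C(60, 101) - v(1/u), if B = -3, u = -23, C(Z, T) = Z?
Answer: 26886/529 ≈ 50.824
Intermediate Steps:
M(p) = (-3 + p)**2 (M(p) = (p - 3)**2 = (-3 + p)**2)
v(F) = (-3 + F)**2 + 2*F (v(F) = 2*F + (-3 + F)**2 = (-3 + F)**2 + 2*F)
C(60, 101) - v(1/u) = 60 - ((-3 + 1/(-23))**2 + 2/(-23)) = 60 - ((-3 - 1/23)**2 + 2*(-1/23)) = 60 - ((-70/23)**2 - 2/23) = 60 - (4900/529 - 2/23) = 60 - 1*4854/529 = 60 - 4854/529 = 26886/529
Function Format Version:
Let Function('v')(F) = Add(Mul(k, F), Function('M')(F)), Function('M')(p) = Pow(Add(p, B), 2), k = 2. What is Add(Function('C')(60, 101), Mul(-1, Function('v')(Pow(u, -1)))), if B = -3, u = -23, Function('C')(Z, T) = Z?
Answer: Rational(26886, 529) ≈ 50.824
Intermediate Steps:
Function('M')(p) = Pow(Add(-3, p), 2) (Function('M')(p) = Pow(Add(p, -3), 2) = Pow(Add(-3, p), 2))
Function('v')(F) = Add(Pow(Add(-3, F), 2), Mul(2, F)) (Function('v')(F) = Add(Mul(2, F), Pow(Add(-3, F), 2)) = Add(Pow(Add(-3, F), 2), Mul(2, F)))
Add(Function('C')(60, 101), Mul(-1, Function('v')(Pow(u, -1)))) = Add(60, Mul(-1, Add(Pow(Add(-3, Pow(-23, -1)), 2), Mul(2, Pow(-23, -1))))) = Add(60, Mul(-1, Add(Pow(Add(-3, Rational(-1, 23)), 2), Mul(2, Rational(-1, 23))))) = Add(60, Mul(-1, Add(Pow(Rational(-70, 23), 2), Rational(-2, 23)))) = Add(60, Mul(-1, Add(Rational(4900, 529), Rational(-2, 23)))) = Add(60, Mul(-1, Rational(4854, 529))) = Add(60, Rational(-4854, 529)) = Rational(26886, 529)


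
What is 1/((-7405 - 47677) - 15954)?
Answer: -1/71036 ≈ -1.4077e-5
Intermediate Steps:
1/((-7405 - 47677) - 15954) = 1/(-55082 - 15954) = 1/(-71036) = -1/71036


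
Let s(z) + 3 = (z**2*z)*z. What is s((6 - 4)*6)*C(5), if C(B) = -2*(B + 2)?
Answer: -290262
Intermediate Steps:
s(z) = -3 + z**4 (s(z) = -3 + (z**2*z)*z = -3 + z**3*z = -3 + z**4)
C(B) = -4 - 2*B (C(B) = -2*(2 + B) = -4 - 2*B)
s((6 - 4)*6)*C(5) = (-3 + ((6 - 4)*6)**4)*(-4 - 2*5) = (-3 + (2*6)**4)*(-4 - 10) = (-3 + 12**4)*(-14) = (-3 + 20736)*(-14) = 20733*(-14) = -290262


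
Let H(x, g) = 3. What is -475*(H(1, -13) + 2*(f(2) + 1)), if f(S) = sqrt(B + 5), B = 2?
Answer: -2375 - 950*sqrt(7) ≈ -4888.5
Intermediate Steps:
f(S) = sqrt(7) (f(S) = sqrt(2 + 5) = sqrt(7))
-475*(H(1, -13) + 2*(f(2) + 1)) = -475*(3 + 2*(sqrt(7) + 1)) = -475*(3 + 2*(1 + sqrt(7))) = -475*(3 + (2 + 2*sqrt(7))) = -475*(5 + 2*sqrt(7)) = -2375 - 950*sqrt(7)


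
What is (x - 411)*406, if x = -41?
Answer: -183512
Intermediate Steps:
(x - 411)*406 = (-41 - 411)*406 = -452*406 = -183512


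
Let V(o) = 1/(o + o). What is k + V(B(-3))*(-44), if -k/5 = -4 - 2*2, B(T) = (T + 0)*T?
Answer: 338/9 ≈ 37.556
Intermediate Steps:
B(T) = T² (B(T) = T*T = T²)
k = 40 (k = -5*(-4 - 2*2) = -5*(-4 - 4) = -5*(-8) = 40)
V(o) = 1/(2*o)
k + V(B(-3))*(-44) = 40 + (1/(2*((-3)²)))*(-44) = 40 + ((½)/9)*(-44) = 40 + ((½)*(⅑))*(-44) = 40 + (1/18)*(-44) = 40 - 22/9 = 338/9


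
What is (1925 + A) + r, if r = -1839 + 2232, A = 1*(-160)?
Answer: 2158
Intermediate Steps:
A = -160
r = 393
(1925 + A) + r = (1925 - 160) + 393 = 1765 + 393 = 2158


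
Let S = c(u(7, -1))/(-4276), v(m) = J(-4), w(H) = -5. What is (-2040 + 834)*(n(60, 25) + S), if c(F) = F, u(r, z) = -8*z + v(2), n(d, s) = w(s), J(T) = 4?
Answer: 6449688/1069 ≈ 6033.4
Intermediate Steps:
v(m) = 4
n(d, s) = -5
u(r, z) = 4 - 8*z (u(r, z) = -8*z + 4 = 4 - 8*z)
S = -3/1069 (S = (4 - 8*(-1))/(-4276) = (4 + 8)*(-1/4276) = 12*(-1/4276) = -3/1069 ≈ -0.0028064)
(-2040 + 834)*(n(60, 25) + S) = (-2040 + 834)*(-5 - 3/1069) = -1206*(-5348/1069) = 6449688/1069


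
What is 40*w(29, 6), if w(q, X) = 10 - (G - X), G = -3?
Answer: 760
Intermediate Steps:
w(q, X) = 13 + X (w(q, X) = 10 - (-3 - X) = 10 + (3 + X) = 13 + X)
40*w(29, 6) = 40*(13 + 6) = 40*19 = 760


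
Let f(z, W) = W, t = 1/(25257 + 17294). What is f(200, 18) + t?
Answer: 765919/42551 ≈ 18.000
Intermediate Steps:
t = 1/42551 ≈ 2.3501e-5
f(200, 18) + t = 18 + 1/42551 = 765919/42551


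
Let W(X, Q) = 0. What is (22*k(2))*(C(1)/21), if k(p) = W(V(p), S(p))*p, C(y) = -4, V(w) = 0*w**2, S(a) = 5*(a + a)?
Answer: 0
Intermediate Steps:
S(a) = 10*a (S(a) = 5*(2*a) = 10*a)
V(w) = 0
k(p) = 0 (k(p) = 0*p = 0)
(22*k(2))*(C(1)/21) = (22*0)*(-4/21) = 0*(-4*1/21) = 0*(-4/21) = 0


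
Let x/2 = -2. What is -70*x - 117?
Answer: 163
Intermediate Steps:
x = -4 (x = 2*(-2) = -4)
-70*x - 117 = -70*(-4) - 117 = -14*(-20) - 117 = 280 - 117 = 163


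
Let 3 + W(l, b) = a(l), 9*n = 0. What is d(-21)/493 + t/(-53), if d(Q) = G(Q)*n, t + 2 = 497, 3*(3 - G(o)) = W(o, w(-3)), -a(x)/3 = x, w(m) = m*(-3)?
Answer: -495/53 ≈ -9.3396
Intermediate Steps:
n = 0 (n = (1/9)*0 = 0)
w(m) = -3*m
a(x) = -3*x
W(l, b) = -3 - 3*l
G(o) = 4 + o (G(o) = 3 - (-3 - 3*o)/3 = 3 + (1 + o) = 4 + o)
t = 495 (t = -2 + 497 = 495)
d(Q) = 0 (d(Q) = (4 + Q)*0 = 0)
d(-21)/493 + t/(-53) = 0/493 + 495/(-53) = 0*(1/493) + 495*(-1/53) = 0 - 495/53 = -495/53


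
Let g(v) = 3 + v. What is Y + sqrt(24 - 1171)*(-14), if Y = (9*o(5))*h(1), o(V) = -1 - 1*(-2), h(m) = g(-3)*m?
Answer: -14*I*sqrt(1147) ≈ -474.14*I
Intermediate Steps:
h(m) = 0 (h(m) = (3 - 3)*m = 0*m = 0)
o(V) = 1 (o(V) = -1 + 2 = 1)
Y = 0 (Y = (9*1)*0 = 9*0 = 0)
Y + sqrt(24 - 1171)*(-14) = 0 + sqrt(24 - 1171)*(-14) = 0 + sqrt(-1147)*(-14) = 0 + (I*sqrt(1147))*(-14) = 0 - 14*I*sqrt(1147) = -14*I*sqrt(1147)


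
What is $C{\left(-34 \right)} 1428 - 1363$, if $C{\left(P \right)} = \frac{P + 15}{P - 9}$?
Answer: $- \frac{31477}{43} \approx -732.02$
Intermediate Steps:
$C{\left(P \right)} = \frac{15 + P}{-9 + P}$
$C{\left(-34 \right)} 1428 - 1363 = \frac{15 - 34}{-9 - 34} \cdot 1428 - 1363 = \frac{1}{-43} \left(-19\right) 1428 - 1363 = \left(- \frac{1}{43}\right) \left(-19\right) 1428 - 1363 = \frac{19}{43} \cdot 1428 - 1363 = \frac{27132}{43} - 1363 = - \frac{31477}{43}$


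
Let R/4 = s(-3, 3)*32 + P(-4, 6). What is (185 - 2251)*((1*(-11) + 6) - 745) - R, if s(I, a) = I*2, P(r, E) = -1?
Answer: 1550272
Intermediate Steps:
s(I, a) = 2*I
R = -772 (R = 4*((2*(-3))*32 - 1) = 4*(-6*32 - 1) = 4*(-192 - 1) = 4*(-193) = -772)
(185 - 2251)*((1*(-11) + 6) - 745) - R = (185 - 2251)*((1*(-11) + 6) - 745) - 1*(-772) = -2066*((-11 + 6) - 745) + 772 = -2066*(-5 - 745) + 772 = -2066*(-750) + 772 = 1549500 + 772 = 1550272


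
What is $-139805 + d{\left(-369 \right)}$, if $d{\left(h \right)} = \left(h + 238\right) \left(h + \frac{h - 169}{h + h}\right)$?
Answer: $- \frac{33786193}{369} \approx -91562.0$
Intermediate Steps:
$d{\left(h \right)} = \left(238 + h\right) \left(h + \frac{-169 + h}{2 h}\right)$
$-139805 + d{\left(-369 \right)} = -139805 + \left(\frac{69}{2} + \left(-369\right)^{2} - \frac{20111}{-369} + \frac{477}{2} \left(-369\right)\right) = -139805 + \left(\frac{69}{2} + 136161 - - \frac{20111}{369} - \frac{176013}{2}\right) = -139805 + \left(\frac{69}{2} + 136161 + \frac{20111}{369} - \frac{176013}{2}\right) = -139805 + \frac{17801852}{369} = - \frac{33786193}{369}$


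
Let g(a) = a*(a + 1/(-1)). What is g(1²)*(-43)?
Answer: 0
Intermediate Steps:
g(a) = a*(-1 + a) (g(a) = a*(a - 1) = a*(-1 + a))
g(1²)*(-43) = (1²*(-1 + 1²))*(-43) = (1*(-1 + 1))*(-43) = (1*0)*(-43) = 0*(-43) = 0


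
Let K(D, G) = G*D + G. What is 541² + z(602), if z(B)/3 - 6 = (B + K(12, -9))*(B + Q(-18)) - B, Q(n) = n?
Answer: 1140613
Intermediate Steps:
K(D, G) = G + D*G (K(D, G) = D*G + G = G + D*G)
z(B) = 18 - 3*B + 3*(-117 + B)*(-18 + B) (z(B) = 18 + 3*((B - 9*(1 + 12))*(B - 18) - B) = 18 + 3*((B - 9*13)*(-18 + B) - B) = 18 + 3*((B - 117)*(-18 + B) - B) = 18 + 3*((-117 + B)*(-18 + B) - B) = 18 + 3*(-B + (-117 + B)*(-18 + B)) = 18 + (-3*B + 3*(-117 + B)*(-18 + B)) = 18 - 3*B + 3*(-117 + B)*(-18 + B))
541² + z(602) = 541² + (6336 - 408*602 + 3*602²) = 292681 + (6336 - 245616 + 3*362404) = 292681 + (6336 - 245616 + 1087212) = 292681 + 847932 = 1140613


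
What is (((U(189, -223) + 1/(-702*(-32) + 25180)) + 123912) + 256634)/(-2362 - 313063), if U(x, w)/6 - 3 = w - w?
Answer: -18131591217/15028108700 ≈ -1.2065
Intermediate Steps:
U(x, w) = 18 (U(x, w) = 18 + 6*(w - w) = 18 + 6*0 = 18 + 0 = 18)
(((U(189, -223) + 1/(-702*(-32) + 25180)) + 123912) + 256634)/(-2362 - 313063) = (((18 + 1/(-702*(-32) + 25180)) + 123912) + 256634)/(-2362 - 313063) = (((18 + 1/(22464 + 25180)) + 123912) + 256634)/(-315425) = (((18 + 1/47644) + 123912) + 256634)*(-1/315425) = ((857593/47644 + 123912) + 256634)*(-1/315425) = (5904520921/47644 + 256634)*(-1/315425) = (18131591217/47644)*(-1/315425) = -18131591217/15028108700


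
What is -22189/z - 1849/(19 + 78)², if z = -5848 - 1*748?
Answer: 2026601/639812 ≈ 3.1675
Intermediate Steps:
z = -6596 (z = -5848 - 748 = -6596)
-22189/z - 1849/(19 + 78)² = -22189/(-6596) - 1849/(19 + 78)² = -22189*(-1/6596) - 1849/(97²) = 22189/6596 - 1849/9409 = 2026601/639812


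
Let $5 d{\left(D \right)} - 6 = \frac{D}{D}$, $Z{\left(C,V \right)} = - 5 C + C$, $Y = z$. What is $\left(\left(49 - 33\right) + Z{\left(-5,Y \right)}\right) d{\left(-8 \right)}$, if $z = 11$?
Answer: $\frac{252}{5} \approx 50.4$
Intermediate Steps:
$Y = 11$
$Z{\left(C,V \right)} = - 4 C$
$d{\left(D \right)} = \frac{7}{5}$ ($d{\left(D \right)} = \frac{6}{5} + \frac{D \frac{1}{D}}{5} = \frac{6}{5} + \frac{1}{5} \cdot 1 = \frac{6}{5} + \frac{1}{5} = \frac{7}{5}$)
$\left(\left(49 - 33\right) + Z{\left(-5,Y \right)}\right) d{\left(-8 \right)} = \left(\left(49 - 33\right) - -20\right) \frac{7}{5} = \left(16 + 20\right) \frac{7}{5} = 36 \cdot \frac{7}{5} = \frac{252}{5}$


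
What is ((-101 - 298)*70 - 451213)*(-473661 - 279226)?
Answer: 360740535841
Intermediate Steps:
((-101 - 298)*70 - 451213)*(-473661 - 279226) = (-399*70 - 451213)*(-752887) = (-27930 - 451213)*(-752887) = -479143*(-752887) = 360740535841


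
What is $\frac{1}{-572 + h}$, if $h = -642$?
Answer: $- \frac{1}{1214} \approx -0.00082372$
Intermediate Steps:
$\frac{1}{-572 + h} = \frac{1}{-572 - 642} = \frac{1}{-1214} = - \frac{1}{1214}$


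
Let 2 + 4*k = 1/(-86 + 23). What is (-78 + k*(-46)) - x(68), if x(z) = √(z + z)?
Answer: -6907/126 - 2*√34 ≈ -66.479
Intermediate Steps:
k = -127/252 (k = -½ + 1/(4*(-86 + 23)) = -½ + (¼)/(-63) = -½ + (¼)*(-1/63) = -½ - 1/252 = -127/252 ≈ -0.50397)
x(z) = √2*√z (x(z) = √(2*z) = √2*√z)
(-78 + k*(-46)) - x(68) = (-78 - 127/252*(-46)) - √2*√68 = (-78 + 2921/126) - √2*2*√17 = -6907/126 - 2*√34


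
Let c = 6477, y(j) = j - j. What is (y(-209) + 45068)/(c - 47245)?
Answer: -11267/10192 ≈ -1.1055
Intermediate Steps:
y(j) = 0
(y(-209) + 45068)/(c - 47245) = (0 + 45068)/(6477 - 47245) = 45068/(-40768) = 45068*(-1/40768) = -11267/10192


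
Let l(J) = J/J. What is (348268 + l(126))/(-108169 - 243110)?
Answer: -348269/351279 ≈ -0.99143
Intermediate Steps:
l(J) = 1
(348268 + l(126))/(-108169 - 243110) = (348268 + 1)/(-108169 - 243110) = 348269/(-351279) = 348269*(-1/351279) = -348269/351279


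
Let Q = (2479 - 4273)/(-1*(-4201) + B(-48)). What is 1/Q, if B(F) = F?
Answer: -4153/1794 ≈ -2.3149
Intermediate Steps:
Q = -1794/4153 (Q = (2479 - 4273)/(-1*(-4201) - 48) = -1794/(4201 - 48) = -1794/4153 ≈ -0.43198)
1/Q = 1/(-1794/4153) = -4153/1794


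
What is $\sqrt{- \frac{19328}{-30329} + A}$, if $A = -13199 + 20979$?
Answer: $\frac{2 \sqrt{1789251378473}}{30329} \approx 88.208$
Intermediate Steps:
$A = 7780$
$\sqrt{- \frac{19328}{-30329} + A} = \sqrt{- \frac{19328}{-30329} + 7780} = \sqrt{\left(-19328\right) \left(- \frac{1}{30329}\right) + 7780} = \sqrt{\frac{19328}{30329} + 7780} = \sqrt{\frac{235978948}{30329}} = \frac{2 \sqrt{1789251378473}}{30329}$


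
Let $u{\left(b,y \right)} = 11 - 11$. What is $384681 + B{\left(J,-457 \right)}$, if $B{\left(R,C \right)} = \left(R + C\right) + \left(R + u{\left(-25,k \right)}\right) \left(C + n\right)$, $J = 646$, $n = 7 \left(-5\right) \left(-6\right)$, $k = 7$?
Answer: $225308$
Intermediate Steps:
$u{\left(b,y \right)} = 0$ ($u{\left(b,y \right)} = 11 - 11 = 0$)
$n = 210$ ($n = \left(-35\right) \left(-6\right) = 210$)
$B{\left(R,C \right)} = C + R + R \left(210 + C\right)$ ($B{\left(R,C \right)} = \left(R + C\right) + \left(R + 0\right) \left(C + 210\right) = \left(C + R\right) + R \left(210 + C\right) = C + R + R \left(210 + C\right)$)
$384681 + B{\left(J,-457 \right)} = 384681 - 159373 = 225308$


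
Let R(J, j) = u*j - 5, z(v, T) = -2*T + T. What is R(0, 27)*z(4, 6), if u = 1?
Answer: -132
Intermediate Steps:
z(v, T) = -T
R(J, j) = -5 + j (R(J, j) = 1*j - 5 = j - 5 = -5 + j)
R(0, 27)*z(4, 6) = (-5 + 27)*(-1*6) = 22*(-6) = -132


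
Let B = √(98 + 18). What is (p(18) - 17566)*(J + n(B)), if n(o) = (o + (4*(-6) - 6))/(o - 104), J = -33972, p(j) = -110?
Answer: 1606294992924/2675 + 654012*√29/2675 ≈ 6.0049e+8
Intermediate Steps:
B = 2*√29 (B = √116 = 2*√29 ≈ 10.770)
n(o) = (-30 + o)/(-104 + o) (n(o) = (o + (-24 - 6))/(-104 + o) = (o - 30)/(-104 + o) = (-30 + o)/(-104 + o))
(p(18) - 17566)*(J + n(B)) = (-110 - 17566)*(-33972 + (-30 + 2*√29)/(-104 + 2*√29)) = -17676*(-33972 + (-30 + 2*√29)/(-104 + 2*√29)) = 600489072 - 17676*(-30 + 2*√29)/(-104 + 2*√29)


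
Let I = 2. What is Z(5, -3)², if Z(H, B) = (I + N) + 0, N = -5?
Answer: 9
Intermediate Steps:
Z(H, B) = -3 (Z(H, B) = (2 - 5) + 0 = -3 + 0 = -3)
Z(5, -3)² = (-3)² = 9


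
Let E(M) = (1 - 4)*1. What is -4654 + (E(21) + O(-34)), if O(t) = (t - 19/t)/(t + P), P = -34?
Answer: -10765847/2312 ≈ -4656.5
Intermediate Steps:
E(M) = -3 (E(M) = -3*1 = -3)
O(t) = (t - 19/t)/(-34 + t) (O(t) = (t - 19/t)/(t - 34) = (t - 19/t)/(-34 + t))
-4654 + (E(21) + O(-34)) = -4654 + (-3 + (-19 + (-34)²)/((-34)*(-34 - 34))) = -4654 + (-3 - 1/34*(-19 + 1156)/(-68)) = -4654 + (-3 - 1/34*(-1/68)*1137) = -4654 + (-3 + 1137/2312) = -4654 - 5799/2312 = -10765847/2312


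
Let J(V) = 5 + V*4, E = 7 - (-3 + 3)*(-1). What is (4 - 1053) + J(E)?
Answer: -1016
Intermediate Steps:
E = 7 (E = 7 - 0*(-1) = 7 - 1*0 = 7 + 0 = 7)
J(V) = 5 + 4*V
(4 - 1053) + J(E) = (4 - 1053) + (5 + 4*7) = -1049 + (5 + 28) = -1049 + 33 = -1016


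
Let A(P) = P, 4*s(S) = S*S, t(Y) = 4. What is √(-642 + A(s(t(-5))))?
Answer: I*√638 ≈ 25.259*I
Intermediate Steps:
s(S) = S²/4 (s(S) = (S*S)/4 = S²/4)
√(-642 + A(s(t(-5)))) = √(-642 + (¼)*4²) = √(-642 + (¼)*16) = √(-642 + 4) = √(-638) = I*√638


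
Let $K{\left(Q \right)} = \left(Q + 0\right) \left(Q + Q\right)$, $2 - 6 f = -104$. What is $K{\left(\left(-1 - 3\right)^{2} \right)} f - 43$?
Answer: $\frac{27007}{3} \approx 9002.3$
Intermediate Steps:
$f = \frac{53}{3}$ ($f = \frac{1}{3} - - \frac{52}{3} = \frac{1}{3} + \frac{52}{3} = \frac{53}{3} \approx 17.667$)
$K{\left(Q \right)} = 2 Q^{2}$ ($K{\left(Q \right)} = Q 2 Q = 2 Q^{2}$)
$K{\left(\left(-1 - 3\right)^{2} \right)} f - 43 = 2 \left(\left(-1 - 3\right)^{2}\right)^{2} \cdot \frac{53}{3} - 43 = 2 \left(\left(-4\right)^{2}\right)^{2} \cdot \frac{53}{3} - 43 = 2 \cdot 16^{2} \cdot \frac{53}{3} - 43 = 2 \cdot 256 \cdot \frac{53}{3} - 43 = 512 \cdot \frac{53}{3} - 43 = \frac{27136}{3} - 43 = \frac{27007}{3}$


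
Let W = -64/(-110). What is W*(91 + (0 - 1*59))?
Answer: 1024/55 ≈ 18.618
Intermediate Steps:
W = 32/55 (W = -64*(-1/110) = 32/55 ≈ 0.58182)
W*(91 + (0 - 1*59)) = 32*(91 + (0 - 1*59))/55 = 32*(91 + (0 - 59))/55 = 32*(91 - 59)/55 = (32/55)*32 = 1024/55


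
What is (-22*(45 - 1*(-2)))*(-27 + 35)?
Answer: -8272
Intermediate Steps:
(-22*(45 - 1*(-2)))*(-27 + 35) = -22*(45 + 2)*8 = -22*47*8 = -1034*8 = -8272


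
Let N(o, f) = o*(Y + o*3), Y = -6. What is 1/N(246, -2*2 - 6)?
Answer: 1/180072 ≈ 5.5533e-6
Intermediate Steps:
N(o, f) = o*(-6 + 3*o) (N(o, f) = o*(-6 + o*3) = o*(-6 + 3*o))
1/N(246, -2*2 - 6) = 1/(3*246*(-2 + 246)) = 1/(3*246*244) = 1/180072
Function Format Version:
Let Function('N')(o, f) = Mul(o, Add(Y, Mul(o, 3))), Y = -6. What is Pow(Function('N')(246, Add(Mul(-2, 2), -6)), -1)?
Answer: Rational(1, 180072) ≈ 5.5533e-6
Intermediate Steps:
Function('N')(o, f) = Mul(o, Add(-6, Mul(3, o))) (Function('N')(o, f) = Mul(o, Add(-6, Mul(o, 3))) = Mul(o, Add(-6, Mul(3, o))))
Pow(Function('N')(246, Add(Mul(-2, 2), -6)), -1) = Pow(Mul(3, 246, Add(-2, 246)), -1) = Pow(Mul(3, 246, 244), -1) = Pow(180072, -1) = Rational(1, 180072)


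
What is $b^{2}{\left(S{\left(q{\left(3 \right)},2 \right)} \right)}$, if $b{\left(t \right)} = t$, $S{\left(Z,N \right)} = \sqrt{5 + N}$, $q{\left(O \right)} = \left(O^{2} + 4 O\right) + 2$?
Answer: $7$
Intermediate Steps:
$q{\left(O \right)} = 2 + O^{2} + 4 O$
$b^{2}{\left(S{\left(q{\left(3 \right)},2 \right)} \right)} = \left(\sqrt{5 + 2}\right)^{2} = \left(\sqrt{7}\right)^{2} = 7$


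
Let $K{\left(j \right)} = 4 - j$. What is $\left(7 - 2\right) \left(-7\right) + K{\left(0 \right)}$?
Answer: $-31$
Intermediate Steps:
$\left(7 - 2\right) \left(-7\right) + K{\left(0 \right)} = \left(7 - 2\right) \left(-7\right) + \left(4 - 0\right) = \left(7 - 2\right) \left(-7\right) + \left(4 + 0\right) = 5 \left(-7\right) + 4 = -35 + 4 = -31$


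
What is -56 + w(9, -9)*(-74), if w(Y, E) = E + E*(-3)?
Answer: -1388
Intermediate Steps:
w(Y, E) = -2*E (w(Y, E) = E - 3*E = -2*E)
-56 + w(9, -9)*(-74) = -56 - 2*(-9)*(-74) = -56 + 18*(-74) = -56 - 1332 = -1388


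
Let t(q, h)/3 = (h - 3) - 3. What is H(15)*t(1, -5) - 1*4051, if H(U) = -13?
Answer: -3622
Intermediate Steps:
t(q, h) = -18 + 3*h (t(q, h) = 3*((h - 3) - 3) = 3*((-3 + h) - 3) = 3*(-6 + h) = -18 + 3*h)
H(15)*t(1, -5) - 1*4051 = -13*(-18 + 3*(-5)) - 1*4051 = -13*(-18 - 15) - 4051 = -13*(-33) - 4051 = 429 - 4051 = -3622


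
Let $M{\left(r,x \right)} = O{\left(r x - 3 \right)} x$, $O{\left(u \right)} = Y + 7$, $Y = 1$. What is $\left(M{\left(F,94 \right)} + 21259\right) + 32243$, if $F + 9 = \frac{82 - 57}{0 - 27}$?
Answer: $54254$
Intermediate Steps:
$F = - \frac{268}{27}$ ($F = -9 + \frac{82 - 57}{0 - 27} = -9 + \frac{25}{-27} = -9 + 25 \left(- \frac{1}{27}\right) = -9 - \frac{25}{27} = - \frac{268}{27} \approx -9.9259$)
$O{\left(u \right)} = 8$ ($O{\left(u \right)} = 1 + 7 = 8$)
$M{\left(r,x \right)} = 8 x$
$\left(M{\left(F,94 \right)} + 21259\right) + 32243 = \left(8 \cdot 94 + 21259\right) + 32243 = \left(752 + 21259\right) + 32243 = 22011 + 32243 = 54254$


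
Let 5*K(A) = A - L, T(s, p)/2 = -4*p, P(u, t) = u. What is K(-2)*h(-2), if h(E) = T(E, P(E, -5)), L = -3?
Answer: 16/5 ≈ 3.2000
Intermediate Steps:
T(s, p) = -8*p (T(s, p) = 2*(-4*p) = -8*p)
h(E) = -8*E
K(A) = ⅗ + A/5 (K(A) = (A - 1*(-3))/5 = (A + 3)/5 = (3 + A)/5 = ⅗ + A/5)
K(-2)*h(-2) = (⅗ + (⅕)*(-2))*(-8*(-2)) = (⅗ - ⅖)*16 = (⅕)*16 = 16/5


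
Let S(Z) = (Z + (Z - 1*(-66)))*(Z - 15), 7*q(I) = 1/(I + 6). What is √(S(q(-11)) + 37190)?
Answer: √44343742/35 ≈ 190.26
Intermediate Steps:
q(I) = 1/(7*(6 + I)) (q(I) = 1/(7*(I + 6)) = 1/(7*(6 + I)))
S(Z) = (-15 + Z)*(66 + 2*Z) (S(Z) = (Z + (Z + 66))*(-15 + Z) = (Z + (66 + Z))*(-15 + Z) = (66 + 2*Z)*(-15 + Z) = (-15 + Z)*(66 + 2*Z))
√(S(q(-11)) + 37190) = √((-990 + 2*(1/(7*(6 - 11)))² + 36*(1/(7*(6 - 11)))) + 37190) = √((-990 + 2*((⅐)/(-5))² + 36*((⅐)/(-5))) + 37190) = √((-990 + 2*((⅐)*(-⅕))² + 36*((⅐)*(-⅕))) + 37190) = √((-990 + 2*(-1/35)² + 36*(-1/35)) + 37190) = √((-990 + 2*(1/1225) - 36/35) + 37190) = √((-990 + 2/1225 - 36/35) + 37190) = √(-1214008/1225 + 37190) = √(44343742/1225) = √44343742/35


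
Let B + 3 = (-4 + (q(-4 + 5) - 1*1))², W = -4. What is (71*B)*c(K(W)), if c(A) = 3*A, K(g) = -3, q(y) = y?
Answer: -8307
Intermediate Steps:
B = 13 (B = -3 + (-4 + ((-4 + 5) - 1*1))² = -3 + (-4 + (1 - 1))² = -3 + (-4 + 0)² = -3 + (-4)² = -3 + 16 = 13)
(71*B)*c(K(W)) = (71*13)*(3*(-3)) = 923*(-9) = -8307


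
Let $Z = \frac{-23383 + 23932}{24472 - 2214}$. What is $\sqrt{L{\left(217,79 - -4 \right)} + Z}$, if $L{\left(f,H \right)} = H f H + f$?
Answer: $\frac{\sqrt{740715169812962}}{22258} \approx 1222.8$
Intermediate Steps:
$L{\left(f,H \right)} = f + f H^{2}$ ($L{\left(f,H \right)} = f H^{2} + f = f + f H^{2}$)
$Z = \frac{549}{22258} \approx 0.024665$
$\sqrt{L{\left(217,79 - -4 \right)} + Z} = \sqrt{217 \left(1 + \left(79 - -4\right)^{2}\right) + \frac{549}{22258}} = \sqrt{217 \left(1 + \left(79 + 4\right)^{2}\right) + \frac{549}{22258}} = \sqrt{217 \left(1 + 83^{2}\right) + \frac{549}{22258}} = \sqrt{217 \left(1 + 6889\right) + \frac{549}{22258}} = \sqrt{217 \cdot 6890 + \frac{549}{22258}} = \sqrt{1495130 + \frac{549}{22258}} = \sqrt{\frac{33278604089}{22258}} = \frac{\sqrt{740715169812962}}{22258}$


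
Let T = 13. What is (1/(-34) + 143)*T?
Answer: 63193/34 ≈ 1858.6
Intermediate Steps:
(1/(-34) + 143)*T = (1/(-34) + 143)*13 = (-1/34 + 143)*13 = (4861/34)*13 = 63193/34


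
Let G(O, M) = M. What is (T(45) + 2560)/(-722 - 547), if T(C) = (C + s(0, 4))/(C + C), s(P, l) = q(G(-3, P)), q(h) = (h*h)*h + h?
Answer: -569/282 ≈ -2.0177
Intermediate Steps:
q(h) = h + h³ (q(h) = h²*h + h = h³ + h = h + h³)
s(P, l) = P + P³
T(C) = ½ (T(C) = (C + (0 + 0³))/(C + C) = (C + (0 + 0))/((2*C)) = (C + 0)*(1/(2*C)) = C*(1/(2*C)) = ½)
(T(45) + 2560)/(-722 - 547) = (½ + 2560)/(-722 - 547) = (5121/2)/(-1269) = (5121/2)*(-1/1269) = -569/282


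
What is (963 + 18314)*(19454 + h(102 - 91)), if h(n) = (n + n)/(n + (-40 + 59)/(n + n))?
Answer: 97888181906/261 ≈ 3.7505e+8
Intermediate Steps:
h(n) = 2*n/(n + 19/(2*n)) (h(n) = (2*n)/(n + 19/((2*n))) = (2*n)/(n + 19*(1/(2*n))) = (2*n)/(n + 19/(2*n)) = 2*n/(n + 19/(2*n)))
(963 + 18314)*(19454 + h(102 - 91)) = (963 + 18314)*(19454 + 4*(102 - 91)²/(19 + 2*(102 - 91)²)) = 19277*(19454 + 4*11²/(19 + 2*11²)) = 19277*(19454 + 4*121/(19 + 2*121)) = 19277*(19454 + 4*121/(19 + 242)) = 19277*(19454 + 4*121/261) = 19277*(19454 + 4*121*(1/261)) = 19277*(19454 + 484/261) = 19277*(5077978/261) = 97888181906/261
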